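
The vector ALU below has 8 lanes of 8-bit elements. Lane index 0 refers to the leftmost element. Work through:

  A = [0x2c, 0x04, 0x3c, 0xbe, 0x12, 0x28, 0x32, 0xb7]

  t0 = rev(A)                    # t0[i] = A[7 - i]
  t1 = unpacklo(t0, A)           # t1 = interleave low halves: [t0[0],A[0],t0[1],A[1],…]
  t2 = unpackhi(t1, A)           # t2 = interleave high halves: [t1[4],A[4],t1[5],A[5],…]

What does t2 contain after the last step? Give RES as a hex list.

RES = [ 0x28  0x12  0x3c  0x28  0x12  0x32  0xbe  0xb7 ]

  t0: b7 32 28 12 be 3c 04 2c
  t1: b7 2c 32 04 28 3c 12 be
  t2: 28 12 3c 28 12 32 be b7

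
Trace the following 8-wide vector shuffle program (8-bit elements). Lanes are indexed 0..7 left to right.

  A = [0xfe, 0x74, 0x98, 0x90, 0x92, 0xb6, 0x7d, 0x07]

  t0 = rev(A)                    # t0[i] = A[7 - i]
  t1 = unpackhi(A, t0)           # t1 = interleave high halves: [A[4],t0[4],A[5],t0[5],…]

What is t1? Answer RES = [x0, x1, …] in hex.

RES = [0x92, 0x90, 0xb6, 0x98, 0x7d, 0x74, 0x07, 0xfe]

  t0: 07 7d b6 92 90 98 74 fe
  t1: 92 90 b6 98 7d 74 07 fe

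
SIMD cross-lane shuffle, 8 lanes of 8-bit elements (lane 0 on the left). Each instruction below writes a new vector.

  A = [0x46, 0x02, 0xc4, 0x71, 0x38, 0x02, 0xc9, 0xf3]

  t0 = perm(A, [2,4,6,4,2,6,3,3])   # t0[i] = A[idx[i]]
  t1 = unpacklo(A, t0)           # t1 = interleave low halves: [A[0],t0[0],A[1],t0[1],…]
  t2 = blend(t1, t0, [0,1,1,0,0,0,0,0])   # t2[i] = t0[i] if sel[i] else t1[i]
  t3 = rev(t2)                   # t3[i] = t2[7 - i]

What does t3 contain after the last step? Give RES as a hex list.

RES = [0x38, 0x71, 0xc9, 0xc4, 0x38, 0xc9, 0x38, 0x46]

  t0: c4 38 c9 38 c4 c9 71 71
  t1: 46 c4 02 38 c4 c9 71 38
  t2: 46 38 c9 38 c4 c9 71 38
  t3: 38 71 c9 c4 38 c9 38 46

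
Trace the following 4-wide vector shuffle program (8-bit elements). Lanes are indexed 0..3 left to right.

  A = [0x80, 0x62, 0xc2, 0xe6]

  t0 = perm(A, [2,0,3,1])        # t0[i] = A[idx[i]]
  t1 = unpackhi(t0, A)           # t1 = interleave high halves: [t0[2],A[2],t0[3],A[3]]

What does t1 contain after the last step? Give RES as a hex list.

→ t0 |c2|80|e6|62|
→ t1 |e6|c2|62|e6|

RES = [ 0xe6  0xc2  0x62  0xe6 ]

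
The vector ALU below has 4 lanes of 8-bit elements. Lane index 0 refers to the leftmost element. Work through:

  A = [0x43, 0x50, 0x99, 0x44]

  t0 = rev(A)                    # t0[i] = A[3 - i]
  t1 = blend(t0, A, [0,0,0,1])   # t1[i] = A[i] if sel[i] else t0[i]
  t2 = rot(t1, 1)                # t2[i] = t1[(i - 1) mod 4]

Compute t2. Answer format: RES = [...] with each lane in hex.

  t0: 44 99 50 43
  t1: 44 99 50 44
  t2: 44 44 99 50

RES = [0x44, 0x44, 0x99, 0x50]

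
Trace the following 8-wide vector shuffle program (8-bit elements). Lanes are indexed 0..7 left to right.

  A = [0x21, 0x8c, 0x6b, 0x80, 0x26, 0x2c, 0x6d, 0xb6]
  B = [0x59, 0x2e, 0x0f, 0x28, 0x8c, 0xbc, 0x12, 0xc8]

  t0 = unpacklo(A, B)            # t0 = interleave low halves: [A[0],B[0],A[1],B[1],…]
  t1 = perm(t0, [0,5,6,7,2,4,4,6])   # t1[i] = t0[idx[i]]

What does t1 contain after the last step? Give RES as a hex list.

RES = [ 0x21  0x0f  0x80  0x28  0x8c  0x6b  0x6b  0x80 ]

  t0: 21 59 8c 2e 6b 0f 80 28
  t1: 21 0f 80 28 8c 6b 6b 80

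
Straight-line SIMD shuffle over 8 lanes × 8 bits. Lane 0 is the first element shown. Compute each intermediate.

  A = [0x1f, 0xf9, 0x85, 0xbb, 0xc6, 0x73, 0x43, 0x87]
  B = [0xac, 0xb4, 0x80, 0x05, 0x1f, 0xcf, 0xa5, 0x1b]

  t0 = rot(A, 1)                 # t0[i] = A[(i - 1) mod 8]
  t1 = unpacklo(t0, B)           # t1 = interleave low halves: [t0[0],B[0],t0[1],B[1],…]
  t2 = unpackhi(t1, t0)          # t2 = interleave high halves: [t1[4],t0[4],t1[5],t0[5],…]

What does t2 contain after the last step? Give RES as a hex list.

t0 = [0x87, 0x1f, 0xf9, 0x85, 0xbb, 0xc6, 0x73, 0x43]
t1 = [0x87, 0xac, 0x1f, 0xb4, 0xf9, 0x80, 0x85, 0x05]
t2 = [0xf9, 0xbb, 0x80, 0xc6, 0x85, 0x73, 0x05, 0x43]

RES = [0xf9, 0xbb, 0x80, 0xc6, 0x85, 0x73, 0x05, 0x43]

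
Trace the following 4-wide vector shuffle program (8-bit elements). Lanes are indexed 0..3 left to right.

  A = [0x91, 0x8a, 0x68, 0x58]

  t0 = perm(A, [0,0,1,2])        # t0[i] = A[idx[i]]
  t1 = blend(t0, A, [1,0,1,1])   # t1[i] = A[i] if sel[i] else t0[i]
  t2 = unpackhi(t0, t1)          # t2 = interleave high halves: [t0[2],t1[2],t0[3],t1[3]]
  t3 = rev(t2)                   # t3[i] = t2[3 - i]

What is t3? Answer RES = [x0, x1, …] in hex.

RES = [ 0x58  0x68  0x68  0x8a ]

→ t0 |91|91|8a|68|
→ t1 |91|91|68|58|
→ t2 |8a|68|68|58|
→ t3 |58|68|68|8a|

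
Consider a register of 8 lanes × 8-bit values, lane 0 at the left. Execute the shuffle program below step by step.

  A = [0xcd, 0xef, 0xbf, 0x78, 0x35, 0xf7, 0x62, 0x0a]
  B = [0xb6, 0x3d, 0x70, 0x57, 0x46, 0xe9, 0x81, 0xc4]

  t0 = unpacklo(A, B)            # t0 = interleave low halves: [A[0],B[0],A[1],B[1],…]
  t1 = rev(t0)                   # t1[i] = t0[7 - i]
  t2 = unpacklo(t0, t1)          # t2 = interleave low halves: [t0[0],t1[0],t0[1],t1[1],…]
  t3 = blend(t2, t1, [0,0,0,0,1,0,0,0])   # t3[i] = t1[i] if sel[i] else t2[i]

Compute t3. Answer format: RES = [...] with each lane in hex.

RES = [0xcd, 0x57, 0xb6, 0x78, 0x3d, 0x70, 0x3d, 0xbf]

  t0: cd b6 ef 3d bf 70 78 57
  t1: 57 78 70 bf 3d ef b6 cd
  t2: cd 57 b6 78 ef 70 3d bf
  t3: cd 57 b6 78 3d 70 3d bf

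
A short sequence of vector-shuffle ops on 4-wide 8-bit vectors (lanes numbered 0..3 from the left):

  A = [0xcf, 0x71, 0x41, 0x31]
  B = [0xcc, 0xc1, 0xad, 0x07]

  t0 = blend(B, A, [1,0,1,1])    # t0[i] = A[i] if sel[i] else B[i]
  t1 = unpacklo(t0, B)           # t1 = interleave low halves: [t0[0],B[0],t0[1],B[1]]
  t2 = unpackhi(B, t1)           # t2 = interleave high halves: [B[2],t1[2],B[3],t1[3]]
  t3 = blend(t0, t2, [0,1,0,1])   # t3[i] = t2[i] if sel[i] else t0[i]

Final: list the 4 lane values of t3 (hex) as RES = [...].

  t0: cf c1 41 31
  t1: cf cc c1 c1
  t2: ad c1 07 c1
  t3: cf c1 41 c1

RES = [0xcf, 0xc1, 0x41, 0xc1]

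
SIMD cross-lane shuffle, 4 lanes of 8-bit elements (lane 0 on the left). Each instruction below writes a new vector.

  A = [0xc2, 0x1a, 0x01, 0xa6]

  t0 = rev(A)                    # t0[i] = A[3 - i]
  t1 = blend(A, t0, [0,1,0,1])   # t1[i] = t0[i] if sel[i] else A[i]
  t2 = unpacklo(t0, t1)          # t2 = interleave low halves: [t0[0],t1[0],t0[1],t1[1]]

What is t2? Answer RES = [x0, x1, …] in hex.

RES = [ 0xa6  0xc2  0x01  0x01 ]

t0 = [0xa6, 0x01, 0x1a, 0xc2]
t1 = [0xc2, 0x01, 0x01, 0xc2]
t2 = [0xa6, 0xc2, 0x01, 0x01]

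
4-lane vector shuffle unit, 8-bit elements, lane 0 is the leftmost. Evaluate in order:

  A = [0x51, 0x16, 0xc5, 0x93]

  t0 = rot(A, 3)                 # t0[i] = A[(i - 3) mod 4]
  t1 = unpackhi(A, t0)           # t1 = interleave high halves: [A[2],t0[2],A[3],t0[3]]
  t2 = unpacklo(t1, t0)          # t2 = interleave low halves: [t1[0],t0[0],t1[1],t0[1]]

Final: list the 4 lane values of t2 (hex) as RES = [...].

RES = [0xc5, 0x16, 0x93, 0xc5]

  t0: 16 c5 93 51
  t1: c5 93 93 51
  t2: c5 16 93 c5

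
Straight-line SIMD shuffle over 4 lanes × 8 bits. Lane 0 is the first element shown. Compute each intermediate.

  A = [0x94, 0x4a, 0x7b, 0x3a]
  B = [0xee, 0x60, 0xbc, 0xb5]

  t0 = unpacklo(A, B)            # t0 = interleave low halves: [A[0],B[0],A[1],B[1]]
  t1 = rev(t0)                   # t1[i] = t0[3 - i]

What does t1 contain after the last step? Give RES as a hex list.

t0 = [0x94, 0xee, 0x4a, 0x60]
t1 = [0x60, 0x4a, 0xee, 0x94]

RES = [ 0x60  0x4a  0xee  0x94 ]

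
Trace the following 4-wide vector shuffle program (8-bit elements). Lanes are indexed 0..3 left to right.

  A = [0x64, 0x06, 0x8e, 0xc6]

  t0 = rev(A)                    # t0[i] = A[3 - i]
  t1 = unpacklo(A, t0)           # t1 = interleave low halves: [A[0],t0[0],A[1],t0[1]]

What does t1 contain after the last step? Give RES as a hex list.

→ t0 |c6|8e|06|64|
→ t1 |64|c6|06|8e|

RES = [ 0x64  0xc6  0x06  0x8e ]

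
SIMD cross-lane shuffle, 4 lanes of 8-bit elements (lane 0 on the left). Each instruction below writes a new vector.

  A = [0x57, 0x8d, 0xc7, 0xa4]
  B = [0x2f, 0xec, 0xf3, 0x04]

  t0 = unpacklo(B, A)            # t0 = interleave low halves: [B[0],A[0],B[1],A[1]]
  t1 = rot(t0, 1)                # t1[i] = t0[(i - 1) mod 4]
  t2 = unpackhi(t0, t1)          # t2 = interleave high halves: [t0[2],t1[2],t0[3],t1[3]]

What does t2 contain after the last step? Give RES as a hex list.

→ t0 |2f|57|ec|8d|
→ t1 |8d|2f|57|ec|
→ t2 |ec|57|8d|ec|

RES = [0xec, 0x57, 0x8d, 0xec]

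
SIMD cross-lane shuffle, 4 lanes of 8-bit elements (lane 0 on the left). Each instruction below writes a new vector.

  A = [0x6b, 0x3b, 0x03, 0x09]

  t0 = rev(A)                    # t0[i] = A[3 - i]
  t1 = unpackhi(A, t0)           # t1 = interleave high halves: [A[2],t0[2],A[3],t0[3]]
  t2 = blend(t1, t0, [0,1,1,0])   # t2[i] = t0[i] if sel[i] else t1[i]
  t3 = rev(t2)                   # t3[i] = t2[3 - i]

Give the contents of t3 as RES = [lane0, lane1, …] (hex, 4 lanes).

t0 = [0x09, 0x03, 0x3b, 0x6b]
t1 = [0x03, 0x3b, 0x09, 0x6b]
t2 = [0x03, 0x03, 0x3b, 0x6b]
t3 = [0x6b, 0x3b, 0x03, 0x03]

RES = [ 0x6b  0x3b  0x03  0x03 ]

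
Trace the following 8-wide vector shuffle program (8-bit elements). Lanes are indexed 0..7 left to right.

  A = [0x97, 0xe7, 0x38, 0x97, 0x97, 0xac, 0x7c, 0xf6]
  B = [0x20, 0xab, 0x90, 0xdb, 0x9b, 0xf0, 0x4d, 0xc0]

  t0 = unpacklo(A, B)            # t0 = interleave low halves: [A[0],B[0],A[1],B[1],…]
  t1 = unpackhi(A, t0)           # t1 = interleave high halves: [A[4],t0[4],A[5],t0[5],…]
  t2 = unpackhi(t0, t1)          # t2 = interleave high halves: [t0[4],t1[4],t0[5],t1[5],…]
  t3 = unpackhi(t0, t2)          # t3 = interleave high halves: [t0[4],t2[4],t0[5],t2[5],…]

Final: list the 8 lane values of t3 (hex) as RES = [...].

  t0: 97 20 e7 ab 38 90 97 db
  t1: 97 38 ac 90 7c 97 f6 db
  t2: 38 7c 90 97 97 f6 db db
  t3: 38 97 90 f6 97 db db db

RES = [ 0x38  0x97  0x90  0xf6  0x97  0xdb  0xdb  0xdb ]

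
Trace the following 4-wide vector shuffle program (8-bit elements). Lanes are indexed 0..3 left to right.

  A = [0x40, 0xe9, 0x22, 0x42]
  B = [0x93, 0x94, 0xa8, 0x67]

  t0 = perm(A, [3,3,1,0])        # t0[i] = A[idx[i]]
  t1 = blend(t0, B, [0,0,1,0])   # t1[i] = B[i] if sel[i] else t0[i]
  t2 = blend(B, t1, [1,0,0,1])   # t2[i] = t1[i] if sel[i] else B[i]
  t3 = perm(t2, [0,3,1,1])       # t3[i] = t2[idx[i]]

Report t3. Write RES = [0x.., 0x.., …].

t0 = [0x42, 0x42, 0xe9, 0x40]
t1 = [0x42, 0x42, 0xa8, 0x40]
t2 = [0x42, 0x94, 0xa8, 0x40]
t3 = [0x42, 0x40, 0x94, 0x94]

RES = [ 0x42  0x40  0x94  0x94 ]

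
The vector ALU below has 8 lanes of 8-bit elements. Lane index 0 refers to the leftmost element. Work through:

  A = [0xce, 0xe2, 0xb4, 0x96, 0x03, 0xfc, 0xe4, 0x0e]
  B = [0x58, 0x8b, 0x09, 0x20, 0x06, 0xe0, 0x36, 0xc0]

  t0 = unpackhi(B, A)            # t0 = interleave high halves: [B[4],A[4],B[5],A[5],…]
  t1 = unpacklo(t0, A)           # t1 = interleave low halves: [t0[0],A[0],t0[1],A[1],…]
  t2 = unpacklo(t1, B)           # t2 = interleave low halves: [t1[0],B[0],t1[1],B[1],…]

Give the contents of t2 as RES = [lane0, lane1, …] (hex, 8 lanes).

RES = [ 0x06  0x58  0xce  0x8b  0x03  0x09  0xe2  0x20 ]

→ t0 |06|03|e0|fc|36|e4|c0|0e|
→ t1 |06|ce|03|e2|e0|b4|fc|96|
→ t2 |06|58|ce|8b|03|09|e2|20|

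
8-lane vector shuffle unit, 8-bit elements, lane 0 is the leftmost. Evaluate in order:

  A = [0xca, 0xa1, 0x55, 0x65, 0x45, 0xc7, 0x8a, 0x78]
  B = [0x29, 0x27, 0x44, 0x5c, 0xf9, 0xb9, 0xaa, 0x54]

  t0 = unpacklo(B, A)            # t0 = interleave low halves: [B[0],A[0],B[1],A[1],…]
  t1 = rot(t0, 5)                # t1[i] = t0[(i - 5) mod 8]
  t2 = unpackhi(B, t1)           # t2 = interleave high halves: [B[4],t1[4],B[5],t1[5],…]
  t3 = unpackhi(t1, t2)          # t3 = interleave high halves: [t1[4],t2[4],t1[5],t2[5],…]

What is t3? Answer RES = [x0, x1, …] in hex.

  t0: 29 ca 27 a1 44 55 5c 65
  t1: a1 44 55 5c 65 29 ca 27
  t2: f9 65 b9 29 aa ca 54 27
  t3: 65 aa 29 ca ca 54 27 27

RES = [ 0x65  0xaa  0x29  0xca  0xca  0x54  0x27  0x27 ]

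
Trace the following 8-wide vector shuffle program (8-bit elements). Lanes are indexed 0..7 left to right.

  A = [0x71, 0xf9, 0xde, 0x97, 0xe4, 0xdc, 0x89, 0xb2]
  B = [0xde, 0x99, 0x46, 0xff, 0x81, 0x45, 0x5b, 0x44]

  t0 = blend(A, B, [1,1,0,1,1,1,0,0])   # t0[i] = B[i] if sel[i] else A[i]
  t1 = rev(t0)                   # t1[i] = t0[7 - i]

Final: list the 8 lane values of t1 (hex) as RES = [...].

→ t0 |de|99|de|ff|81|45|89|b2|
→ t1 |b2|89|45|81|ff|de|99|de|

RES = [0xb2, 0x89, 0x45, 0x81, 0xff, 0xde, 0x99, 0xde]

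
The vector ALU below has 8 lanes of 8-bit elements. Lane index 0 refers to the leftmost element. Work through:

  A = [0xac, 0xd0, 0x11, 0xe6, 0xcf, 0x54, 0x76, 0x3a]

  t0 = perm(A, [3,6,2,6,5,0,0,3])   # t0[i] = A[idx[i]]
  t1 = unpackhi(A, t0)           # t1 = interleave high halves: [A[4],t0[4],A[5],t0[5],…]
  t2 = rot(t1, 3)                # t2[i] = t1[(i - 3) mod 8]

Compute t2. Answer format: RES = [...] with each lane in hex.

RES = [ 0xac  0x3a  0xe6  0xcf  0x54  0x54  0xac  0x76 ]

  t0: e6 76 11 76 54 ac ac e6
  t1: cf 54 54 ac 76 ac 3a e6
  t2: ac 3a e6 cf 54 54 ac 76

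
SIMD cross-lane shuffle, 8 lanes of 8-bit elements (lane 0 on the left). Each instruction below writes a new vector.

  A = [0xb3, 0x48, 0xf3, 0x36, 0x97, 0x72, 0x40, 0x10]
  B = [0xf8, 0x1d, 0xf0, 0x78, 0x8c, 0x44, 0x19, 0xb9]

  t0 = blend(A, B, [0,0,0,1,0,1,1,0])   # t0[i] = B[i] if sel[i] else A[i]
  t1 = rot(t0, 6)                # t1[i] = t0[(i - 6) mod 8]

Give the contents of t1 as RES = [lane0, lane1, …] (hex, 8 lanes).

RES = [ 0xf3  0x78  0x97  0x44  0x19  0x10  0xb3  0x48 ]

  t0: b3 48 f3 78 97 44 19 10
  t1: f3 78 97 44 19 10 b3 48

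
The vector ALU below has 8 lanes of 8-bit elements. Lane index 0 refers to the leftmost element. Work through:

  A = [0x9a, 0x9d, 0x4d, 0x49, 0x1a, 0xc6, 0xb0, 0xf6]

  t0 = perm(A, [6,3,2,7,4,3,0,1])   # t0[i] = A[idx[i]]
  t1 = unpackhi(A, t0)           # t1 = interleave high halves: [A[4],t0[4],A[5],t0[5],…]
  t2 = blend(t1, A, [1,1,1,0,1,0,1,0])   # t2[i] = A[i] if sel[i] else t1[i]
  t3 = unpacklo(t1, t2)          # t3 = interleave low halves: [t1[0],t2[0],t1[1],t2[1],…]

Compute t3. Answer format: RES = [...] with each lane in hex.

RES = [ 0x1a  0x9a  0x1a  0x9d  0xc6  0x4d  0x49  0x49 ]

  t0: b0 49 4d f6 1a 49 9a 9d
  t1: 1a 1a c6 49 b0 9a f6 9d
  t2: 9a 9d 4d 49 1a 9a b0 9d
  t3: 1a 9a 1a 9d c6 4d 49 49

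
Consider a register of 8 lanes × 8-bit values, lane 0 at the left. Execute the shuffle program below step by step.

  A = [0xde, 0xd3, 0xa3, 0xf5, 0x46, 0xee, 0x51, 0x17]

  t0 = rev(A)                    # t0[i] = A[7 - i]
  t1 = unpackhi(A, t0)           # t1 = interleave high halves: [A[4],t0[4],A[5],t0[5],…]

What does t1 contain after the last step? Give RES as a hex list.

RES = [ 0x46  0xf5  0xee  0xa3  0x51  0xd3  0x17  0xde ]

  t0: 17 51 ee 46 f5 a3 d3 de
  t1: 46 f5 ee a3 51 d3 17 de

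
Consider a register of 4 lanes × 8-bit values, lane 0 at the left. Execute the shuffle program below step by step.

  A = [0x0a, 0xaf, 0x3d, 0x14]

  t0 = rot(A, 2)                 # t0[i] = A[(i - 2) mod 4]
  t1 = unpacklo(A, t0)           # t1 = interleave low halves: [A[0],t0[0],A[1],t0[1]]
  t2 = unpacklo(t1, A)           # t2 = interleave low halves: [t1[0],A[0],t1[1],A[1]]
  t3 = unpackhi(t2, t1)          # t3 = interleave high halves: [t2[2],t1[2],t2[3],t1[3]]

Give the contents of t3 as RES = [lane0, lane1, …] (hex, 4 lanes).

RES = [ 0x3d  0xaf  0xaf  0x14 ]

  t0: 3d 14 0a af
  t1: 0a 3d af 14
  t2: 0a 0a 3d af
  t3: 3d af af 14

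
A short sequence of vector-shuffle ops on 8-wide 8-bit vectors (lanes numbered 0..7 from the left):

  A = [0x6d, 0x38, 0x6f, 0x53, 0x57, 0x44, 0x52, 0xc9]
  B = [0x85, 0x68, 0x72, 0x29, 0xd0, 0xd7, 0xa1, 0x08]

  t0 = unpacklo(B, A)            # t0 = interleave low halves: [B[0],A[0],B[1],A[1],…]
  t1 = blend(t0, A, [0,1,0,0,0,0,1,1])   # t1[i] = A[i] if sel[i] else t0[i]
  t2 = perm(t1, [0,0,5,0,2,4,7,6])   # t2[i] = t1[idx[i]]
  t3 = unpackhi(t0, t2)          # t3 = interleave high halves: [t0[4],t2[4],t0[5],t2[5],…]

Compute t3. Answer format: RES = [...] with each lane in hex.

RES = [0x72, 0x68, 0x6f, 0x72, 0x29, 0xc9, 0x53, 0x52]

→ t0 |85|6d|68|38|72|6f|29|53|
→ t1 |85|38|68|38|72|6f|52|c9|
→ t2 |85|85|6f|85|68|72|c9|52|
→ t3 |72|68|6f|72|29|c9|53|52|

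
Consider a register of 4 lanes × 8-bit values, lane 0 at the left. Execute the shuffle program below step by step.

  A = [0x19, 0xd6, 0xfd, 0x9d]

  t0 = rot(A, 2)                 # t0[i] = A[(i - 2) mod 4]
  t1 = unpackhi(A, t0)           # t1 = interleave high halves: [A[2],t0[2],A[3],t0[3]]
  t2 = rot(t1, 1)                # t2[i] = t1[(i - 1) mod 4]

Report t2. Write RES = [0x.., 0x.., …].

→ t0 |fd|9d|19|d6|
→ t1 |fd|19|9d|d6|
→ t2 |d6|fd|19|9d|

RES = [ 0xd6  0xfd  0x19  0x9d ]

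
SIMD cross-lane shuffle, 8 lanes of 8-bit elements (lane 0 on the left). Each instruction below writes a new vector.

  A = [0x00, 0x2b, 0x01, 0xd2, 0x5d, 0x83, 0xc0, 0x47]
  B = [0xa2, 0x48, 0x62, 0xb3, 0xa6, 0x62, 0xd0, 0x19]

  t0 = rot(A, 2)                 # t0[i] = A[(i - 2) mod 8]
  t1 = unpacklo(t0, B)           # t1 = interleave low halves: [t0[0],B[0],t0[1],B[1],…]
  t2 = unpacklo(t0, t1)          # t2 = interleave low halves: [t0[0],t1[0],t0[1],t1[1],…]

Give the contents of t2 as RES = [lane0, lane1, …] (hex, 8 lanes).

RES = [0xc0, 0xc0, 0x47, 0xa2, 0x00, 0x47, 0x2b, 0x48]

t0 = [0xc0, 0x47, 0x00, 0x2b, 0x01, 0xd2, 0x5d, 0x83]
t1 = [0xc0, 0xa2, 0x47, 0x48, 0x00, 0x62, 0x2b, 0xb3]
t2 = [0xc0, 0xc0, 0x47, 0xa2, 0x00, 0x47, 0x2b, 0x48]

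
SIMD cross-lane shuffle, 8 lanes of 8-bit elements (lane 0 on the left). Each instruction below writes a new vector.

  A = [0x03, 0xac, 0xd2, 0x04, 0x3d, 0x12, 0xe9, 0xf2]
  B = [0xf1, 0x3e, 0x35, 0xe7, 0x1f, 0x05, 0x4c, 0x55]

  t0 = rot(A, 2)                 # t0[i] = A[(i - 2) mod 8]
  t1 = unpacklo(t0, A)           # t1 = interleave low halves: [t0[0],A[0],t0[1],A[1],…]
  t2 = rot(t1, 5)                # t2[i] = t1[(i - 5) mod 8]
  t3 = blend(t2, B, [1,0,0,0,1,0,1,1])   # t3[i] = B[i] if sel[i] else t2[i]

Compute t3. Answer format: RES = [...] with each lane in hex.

→ t0 |e9|f2|03|ac|d2|04|3d|12|
→ t1 |e9|03|f2|ac|03|d2|ac|04|
→ t2 |ac|03|d2|ac|04|e9|03|f2|
→ t3 |f1|03|d2|ac|1f|e9|4c|55|

RES = [ 0xf1  0x03  0xd2  0xac  0x1f  0xe9  0x4c  0x55 ]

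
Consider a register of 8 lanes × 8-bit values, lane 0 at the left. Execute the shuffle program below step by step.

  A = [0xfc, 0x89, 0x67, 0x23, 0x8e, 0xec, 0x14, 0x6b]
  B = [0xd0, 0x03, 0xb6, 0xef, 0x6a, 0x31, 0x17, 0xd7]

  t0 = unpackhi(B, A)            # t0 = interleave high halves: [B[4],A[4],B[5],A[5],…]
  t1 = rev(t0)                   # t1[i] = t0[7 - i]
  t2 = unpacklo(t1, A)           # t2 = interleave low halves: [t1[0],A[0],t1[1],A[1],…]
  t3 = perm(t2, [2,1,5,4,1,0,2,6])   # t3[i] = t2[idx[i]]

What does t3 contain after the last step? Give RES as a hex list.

→ t0 |6a|8e|31|ec|17|14|d7|6b|
→ t1 |6b|d7|14|17|ec|31|8e|6a|
→ t2 |6b|fc|d7|89|14|67|17|23|
→ t3 |d7|fc|67|14|fc|6b|d7|17|

RES = [0xd7, 0xfc, 0x67, 0x14, 0xfc, 0x6b, 0xd7, 0x17]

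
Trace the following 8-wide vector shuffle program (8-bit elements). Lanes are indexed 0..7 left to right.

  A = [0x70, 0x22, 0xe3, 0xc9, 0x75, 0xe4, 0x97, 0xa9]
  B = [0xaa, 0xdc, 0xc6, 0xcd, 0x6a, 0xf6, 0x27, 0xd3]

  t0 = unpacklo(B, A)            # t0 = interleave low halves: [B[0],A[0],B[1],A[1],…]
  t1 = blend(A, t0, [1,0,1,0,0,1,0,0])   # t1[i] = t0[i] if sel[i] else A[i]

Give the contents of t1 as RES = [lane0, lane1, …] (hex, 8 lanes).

RES = [0xaa, 0x22, 0xdc, 0xc9, 0x75, 0xe3, 0x97, 0xa9]

  t0: aa 70 dc 22 c6 e3 cd c9
  t1: aa 22 dc c9 75 e3 97 a9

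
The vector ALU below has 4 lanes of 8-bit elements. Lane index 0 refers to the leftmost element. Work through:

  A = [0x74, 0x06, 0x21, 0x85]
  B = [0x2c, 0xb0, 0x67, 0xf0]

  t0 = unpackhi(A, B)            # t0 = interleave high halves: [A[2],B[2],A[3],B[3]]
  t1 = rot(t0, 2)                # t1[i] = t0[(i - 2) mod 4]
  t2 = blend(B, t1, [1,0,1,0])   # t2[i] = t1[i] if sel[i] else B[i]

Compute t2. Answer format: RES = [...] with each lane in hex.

RES = [0x85, 0xb0, 0x21, 0xf0]

t0 = [0x21, 0x67, 0x85, 0xf0]
t1 = [0x85, 0xf0, 0x21, 0x67]
t2 = [0x85, 0xb0, 0x21, 0xf0]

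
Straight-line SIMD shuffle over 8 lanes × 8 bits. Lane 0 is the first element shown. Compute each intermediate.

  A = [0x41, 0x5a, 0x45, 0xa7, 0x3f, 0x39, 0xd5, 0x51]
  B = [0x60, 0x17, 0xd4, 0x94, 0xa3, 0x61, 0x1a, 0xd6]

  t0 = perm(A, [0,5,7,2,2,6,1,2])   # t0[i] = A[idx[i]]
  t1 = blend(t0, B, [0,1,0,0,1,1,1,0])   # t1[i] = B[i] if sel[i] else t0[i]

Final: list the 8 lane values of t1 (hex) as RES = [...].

  t0: 41 39 51 45 45 d5 5a 45
  t1: 41 17 51 45 a3 61 1a 45

RES = [ 0x41  0x17  0x51  0x45  0xa3  0x61  0x1a  0x45 ]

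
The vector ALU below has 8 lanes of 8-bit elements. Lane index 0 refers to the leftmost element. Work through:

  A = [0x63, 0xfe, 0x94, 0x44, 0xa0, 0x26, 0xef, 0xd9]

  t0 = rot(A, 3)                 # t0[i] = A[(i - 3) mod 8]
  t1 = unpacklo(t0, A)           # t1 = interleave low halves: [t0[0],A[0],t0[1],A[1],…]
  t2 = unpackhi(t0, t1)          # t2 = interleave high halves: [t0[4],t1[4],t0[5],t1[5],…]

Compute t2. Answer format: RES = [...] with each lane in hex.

→ t0 |26|ef|d9|63|fe|94|44|a0|
→ t1 |26|63|ef|fe|d9|94|63|44|
→ t2 |fe|d9|94|94|44|63|a0|44|

RES = [0xfe, 0xd9, 0x94, 0x94, 0x44, 0x63, 0xa0, 0x44]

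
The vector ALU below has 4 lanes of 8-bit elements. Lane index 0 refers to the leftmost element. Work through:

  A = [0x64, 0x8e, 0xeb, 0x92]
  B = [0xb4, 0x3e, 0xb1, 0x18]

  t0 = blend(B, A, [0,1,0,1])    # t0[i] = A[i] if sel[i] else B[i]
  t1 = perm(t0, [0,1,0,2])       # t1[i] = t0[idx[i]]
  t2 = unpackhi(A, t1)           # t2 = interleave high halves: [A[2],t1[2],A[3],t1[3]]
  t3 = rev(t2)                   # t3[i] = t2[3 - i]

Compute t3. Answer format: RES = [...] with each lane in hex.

t0 = [0xb4, 0x8e, 0xb1, 0x92]
t1 = [0xb4, 0x8e, 0xb4, 0xb1]
t2 = [0xeb, 0xb4, 0x92, 0xb1]
t3 = [0xb1, 0x92, 0xb4, 0xeb]

RES = [ 0xb1  0x92  0xb4  0xeb ]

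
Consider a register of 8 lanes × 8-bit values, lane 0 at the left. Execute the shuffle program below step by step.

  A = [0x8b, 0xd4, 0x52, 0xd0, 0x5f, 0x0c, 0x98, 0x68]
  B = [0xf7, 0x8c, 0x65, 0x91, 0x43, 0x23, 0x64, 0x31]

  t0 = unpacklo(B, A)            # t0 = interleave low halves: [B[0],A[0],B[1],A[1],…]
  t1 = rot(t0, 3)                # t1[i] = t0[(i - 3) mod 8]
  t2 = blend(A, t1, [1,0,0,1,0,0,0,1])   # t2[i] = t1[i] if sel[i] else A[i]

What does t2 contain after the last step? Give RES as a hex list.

→ t0 |f7|8b|8c|d4|65|52|91|d0|
→ t1 |52|91|d0|f7|8b|8c|d4|65|
→ t2 |52|d4|52|f7|5f|0c|98|65|

RES = [0x52, 0xd4, 0x52, 0xf7, 0x5f, 0x0c, 0x98, 0x65]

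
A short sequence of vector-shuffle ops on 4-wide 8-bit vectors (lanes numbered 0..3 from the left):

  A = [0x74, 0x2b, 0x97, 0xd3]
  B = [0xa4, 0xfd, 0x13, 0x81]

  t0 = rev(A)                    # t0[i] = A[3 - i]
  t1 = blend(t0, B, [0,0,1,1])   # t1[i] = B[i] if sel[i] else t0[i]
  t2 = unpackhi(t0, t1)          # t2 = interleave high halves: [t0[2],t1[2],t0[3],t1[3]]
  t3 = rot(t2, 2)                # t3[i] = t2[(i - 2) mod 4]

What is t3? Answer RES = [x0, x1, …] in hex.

RES = [ 0x74  0x81  0x2b  0x13 ]

→ t0 |d3|97|2b|74|
→ t1 |d3|97|13|81|
→ t2 |2b|13|74|81|
→ t3 |74|81|2b|13|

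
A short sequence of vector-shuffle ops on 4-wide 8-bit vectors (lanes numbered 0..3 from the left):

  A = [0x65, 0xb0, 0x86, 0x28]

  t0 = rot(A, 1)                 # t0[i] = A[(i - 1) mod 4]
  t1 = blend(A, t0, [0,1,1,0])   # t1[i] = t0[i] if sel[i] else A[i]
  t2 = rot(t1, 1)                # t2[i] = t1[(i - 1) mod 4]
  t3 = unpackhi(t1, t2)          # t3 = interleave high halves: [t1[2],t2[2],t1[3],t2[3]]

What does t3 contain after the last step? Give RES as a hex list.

RES = [ 0xb0  0x65  0x28  0xb0 ]

  t0: 28 65 b0 86
  t1: 65 65 b0 28
  t2: 28 65 65 b0
  t3: b0 65 28 b0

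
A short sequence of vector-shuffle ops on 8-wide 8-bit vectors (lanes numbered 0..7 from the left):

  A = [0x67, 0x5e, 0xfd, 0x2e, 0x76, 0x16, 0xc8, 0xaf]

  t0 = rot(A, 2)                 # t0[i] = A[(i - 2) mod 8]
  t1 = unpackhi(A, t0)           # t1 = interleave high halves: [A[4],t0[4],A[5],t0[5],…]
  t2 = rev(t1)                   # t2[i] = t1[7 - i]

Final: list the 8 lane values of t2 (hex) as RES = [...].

t0 = [0xc8, 0xaf, 0x67, 0x5e, 0xfd, 0x2e, 0x76, 0x16]
t1 = [0x76, 0xfd, 0x16, 0x2e, 0xc8, 0x76, 0xaf, 0x16]
t2 = [0x16, 0xaf, 0x76, 0xc8, 0x2e, 0x16, 0xfd, 0x76]

RES = [0x16, 0xaf, 0x76, 0xc8, 0x2e, 0x16, 0xfd, 0x76]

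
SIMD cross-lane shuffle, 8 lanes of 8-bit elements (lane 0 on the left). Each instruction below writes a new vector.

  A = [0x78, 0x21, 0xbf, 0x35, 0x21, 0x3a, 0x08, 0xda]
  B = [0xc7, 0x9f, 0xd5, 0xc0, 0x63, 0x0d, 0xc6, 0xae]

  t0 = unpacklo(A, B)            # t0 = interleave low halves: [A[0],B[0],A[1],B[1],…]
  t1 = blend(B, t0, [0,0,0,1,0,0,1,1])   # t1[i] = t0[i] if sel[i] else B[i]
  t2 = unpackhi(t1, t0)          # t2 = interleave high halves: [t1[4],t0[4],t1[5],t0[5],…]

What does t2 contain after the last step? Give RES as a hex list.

RES = [ 0x63  0xbf  0x0d  0xd5  0x35  0x35  0xc0  0xc0 ]

  t0: 78 c7 21 9f bf d5 35 c0
  t1: c7 9f d5 9f 63 0d 35 c0
  t2: 63 bf 0d d5 35 35 c0 c0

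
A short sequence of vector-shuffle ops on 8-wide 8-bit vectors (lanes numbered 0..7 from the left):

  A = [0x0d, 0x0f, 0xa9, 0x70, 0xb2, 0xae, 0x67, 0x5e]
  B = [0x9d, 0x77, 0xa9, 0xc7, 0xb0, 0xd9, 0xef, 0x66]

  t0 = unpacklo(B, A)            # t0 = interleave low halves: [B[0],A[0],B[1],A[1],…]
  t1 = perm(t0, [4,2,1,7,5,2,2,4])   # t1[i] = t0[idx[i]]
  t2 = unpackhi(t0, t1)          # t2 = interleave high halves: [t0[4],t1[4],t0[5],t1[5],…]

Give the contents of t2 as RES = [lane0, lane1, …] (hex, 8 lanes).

→ t0 |9d|0d|77|0f|a9|a9|c7|70|
→ t1 |a9|77|0d|70|a9|77|77|a9|
→ t2 |a9|a9|a9|77|c7|77|70|a9|

RES = [0xa9, 0xa9, 0xa9, 0x77, 0xc7, 0x77, 0x70, 0xa9]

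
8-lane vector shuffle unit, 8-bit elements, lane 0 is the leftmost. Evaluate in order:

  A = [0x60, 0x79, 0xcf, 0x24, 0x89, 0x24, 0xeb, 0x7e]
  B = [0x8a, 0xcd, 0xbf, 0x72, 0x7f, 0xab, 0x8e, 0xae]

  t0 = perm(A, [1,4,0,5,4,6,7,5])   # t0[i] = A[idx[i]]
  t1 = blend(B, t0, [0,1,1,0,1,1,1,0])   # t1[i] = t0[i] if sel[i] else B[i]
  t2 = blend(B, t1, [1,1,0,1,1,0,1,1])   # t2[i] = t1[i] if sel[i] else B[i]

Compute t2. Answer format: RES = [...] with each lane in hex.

  t0: 79 89 60 24 89 eb 7e 24
  t1: 8a 89 60 72 89 eb 7e ae
  t2: 8a 89 bf 72 89 ab 7e ae

RES = [ 0x8a  0x89  0xbf  0x72  0x89  0xab  0x7e  0xae ]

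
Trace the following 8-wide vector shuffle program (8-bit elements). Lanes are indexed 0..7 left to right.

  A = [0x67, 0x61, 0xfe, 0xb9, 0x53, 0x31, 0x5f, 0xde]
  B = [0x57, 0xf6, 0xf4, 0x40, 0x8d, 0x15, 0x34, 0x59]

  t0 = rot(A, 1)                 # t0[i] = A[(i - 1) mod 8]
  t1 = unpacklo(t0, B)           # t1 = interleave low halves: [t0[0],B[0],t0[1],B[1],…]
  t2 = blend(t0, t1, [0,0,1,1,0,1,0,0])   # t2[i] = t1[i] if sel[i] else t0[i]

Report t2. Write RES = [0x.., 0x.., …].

t0 = [0xde, 0x67, 0x61, 0xfe, 0xb9, 0x53, 0x31, 0x5f]
t1 = [0xde, 0x57, 0x67, 0xf6, 0x61, 0xf4, 0xfe, 0x40]
t2 = [0xde, 0x67, 0x67, 0xf6, 0xb9, 0xf4, 0x31, 0x5f]

RES = [ 0xde  0x67  0x67  0xf6  0xb9  0xf4  0x31  0x5f ]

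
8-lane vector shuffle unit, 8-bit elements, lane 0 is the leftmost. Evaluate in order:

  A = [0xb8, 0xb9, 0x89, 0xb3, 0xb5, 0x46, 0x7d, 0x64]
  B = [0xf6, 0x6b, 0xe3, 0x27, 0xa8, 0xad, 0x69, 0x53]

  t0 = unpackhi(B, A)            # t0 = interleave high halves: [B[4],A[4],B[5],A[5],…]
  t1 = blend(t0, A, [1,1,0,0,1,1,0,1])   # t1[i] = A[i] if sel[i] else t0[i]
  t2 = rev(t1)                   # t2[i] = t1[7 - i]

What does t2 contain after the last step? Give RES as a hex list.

RES = [0x64, 0x53, 0x46, 0xb5, 0x46, 0xad, 0xb9, 0xb8]

t0 = [0xa8, 0xb5, 0xad, 0x46, 0x69, 0x7d, 0x53, 0x64]
t1 = [0xb8, 0xb9, 0xad, 0x46, 0xb5, 0x46, 0x53, 0x64]
t2 = [0x64, 0x53, 0x46, 0xb5, 0x46, 0xad, 0xb9, 0xb8]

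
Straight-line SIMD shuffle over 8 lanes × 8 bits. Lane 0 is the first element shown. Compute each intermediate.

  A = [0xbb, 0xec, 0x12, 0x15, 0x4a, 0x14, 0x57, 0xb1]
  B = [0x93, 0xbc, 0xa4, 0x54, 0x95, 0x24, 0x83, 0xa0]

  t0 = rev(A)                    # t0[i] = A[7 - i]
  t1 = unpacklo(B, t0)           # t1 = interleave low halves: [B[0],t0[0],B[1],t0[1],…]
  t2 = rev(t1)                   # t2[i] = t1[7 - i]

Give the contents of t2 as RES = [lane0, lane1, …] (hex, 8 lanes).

t0 = [0xb1, 0x57, 0x14, 0x4a, 0x15, 0x12, 0xec, 0xbb]
t1 = [0x93, 0xb1, 0xbc, 0x57, 0xa4, 0x14, 0x54, 0x4a]
t2 = [0x4a, 0x54, 0x14, 0xa4, 0x57, 0xbc, 0xb1, 0x93]

RES = [ 0x4a  0x54  0x14  0xa4  0x57  0xbc  0xb1  0x93 ]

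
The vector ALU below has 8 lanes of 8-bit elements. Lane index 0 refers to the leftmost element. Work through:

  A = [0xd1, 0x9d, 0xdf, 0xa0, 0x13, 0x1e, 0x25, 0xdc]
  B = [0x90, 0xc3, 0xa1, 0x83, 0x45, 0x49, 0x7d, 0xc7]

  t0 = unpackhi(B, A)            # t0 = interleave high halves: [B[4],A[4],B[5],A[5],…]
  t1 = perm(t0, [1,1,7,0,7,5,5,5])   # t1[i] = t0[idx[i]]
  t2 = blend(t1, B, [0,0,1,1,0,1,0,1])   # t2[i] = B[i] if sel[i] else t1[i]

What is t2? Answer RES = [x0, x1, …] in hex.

RES = [ 0x13  0x13  0xa1  0x83  0xdc  0x49  0x25  0xc7 ]

t0 = [0x45, 0x13, 0x49, 0x1e, 0x7d, 0x25, 0xc7, 0xdc]
t1 = [0x13, 0x13, 0xdc, 0x45, 0xdc, 0x25, 0x25, 0x25]
t2 = [0x13, 0x13, 0xa1, 0x83, 0xdc, 0x49, 0x25, 0xc7]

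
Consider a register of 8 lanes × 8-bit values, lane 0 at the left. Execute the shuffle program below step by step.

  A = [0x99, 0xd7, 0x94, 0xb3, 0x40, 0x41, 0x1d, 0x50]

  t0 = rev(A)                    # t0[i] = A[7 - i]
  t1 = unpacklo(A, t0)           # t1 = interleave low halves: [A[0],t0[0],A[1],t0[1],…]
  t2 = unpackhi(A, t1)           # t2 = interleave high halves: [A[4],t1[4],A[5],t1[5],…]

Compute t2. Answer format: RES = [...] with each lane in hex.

t0 = [0x50, 0x1d, 0x41, 0x40, 0xb3, 0x94, 0xd7, 0x99]
t1 = [0x99, 0x50, 0xd7, 0x1d, 0x94, 0x41, 0xb3, 0x40]
t2 = [0x40, 0x94, 0x41, 0x41, 0x1d, 0xb3, 0x50, 0x40]

RES = [ 0x40  0x94  0x41  0x41  0x1d  0xb3  0x50  0x40 ]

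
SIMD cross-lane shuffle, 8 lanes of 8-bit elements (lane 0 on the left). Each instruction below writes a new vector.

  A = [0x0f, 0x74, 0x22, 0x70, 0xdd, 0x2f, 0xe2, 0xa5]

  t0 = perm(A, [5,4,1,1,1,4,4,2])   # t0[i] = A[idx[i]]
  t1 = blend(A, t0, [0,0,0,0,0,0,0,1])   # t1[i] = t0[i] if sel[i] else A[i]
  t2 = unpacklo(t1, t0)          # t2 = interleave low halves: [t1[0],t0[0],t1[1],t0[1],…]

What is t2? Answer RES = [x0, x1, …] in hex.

RES = [0x0f, 0x2f, 0x74, 0xdd, 0x22, 0x74, 0x70, 0x74]

  t0: 2f dd 74 74 74 dd dd 22
  t1: 0f 74 22 70 dd 2f e2 22
  t2: 0f 2f 74 dd 22 74 70 74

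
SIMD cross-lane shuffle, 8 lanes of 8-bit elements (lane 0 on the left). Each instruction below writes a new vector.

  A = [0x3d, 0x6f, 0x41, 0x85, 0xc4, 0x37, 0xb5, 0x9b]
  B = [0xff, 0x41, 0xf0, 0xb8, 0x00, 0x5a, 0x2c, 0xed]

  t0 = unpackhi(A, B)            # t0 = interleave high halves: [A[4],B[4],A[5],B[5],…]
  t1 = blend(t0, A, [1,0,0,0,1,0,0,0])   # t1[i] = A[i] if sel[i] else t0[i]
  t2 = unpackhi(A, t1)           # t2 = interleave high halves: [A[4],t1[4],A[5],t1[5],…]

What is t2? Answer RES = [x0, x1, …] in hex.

t0 = [0xc4, 0x00, 0x37, 0x5a, 0xb5, 0x2c, 0x9b, 0xed]
t1 = [0x3d, 0x00, 0x37, 0x5a, 0xc4, 0x2c, 0x9b, 0xed]
t2 = [0xc4, 0xc4, 0x37, 0x2c, 0xb5, 0x9b, 0x9b, 0xed]

RES = [0xc4, 0xc4, 0x37, 0x2c, 0xb5, 0x9b, 0x9b, 0xed]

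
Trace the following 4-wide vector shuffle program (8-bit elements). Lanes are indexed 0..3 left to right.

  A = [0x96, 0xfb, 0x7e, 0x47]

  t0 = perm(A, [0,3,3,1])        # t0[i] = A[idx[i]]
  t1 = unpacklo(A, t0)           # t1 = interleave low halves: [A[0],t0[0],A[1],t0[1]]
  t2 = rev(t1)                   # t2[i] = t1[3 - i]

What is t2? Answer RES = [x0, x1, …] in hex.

RES = [0x47, 0xfb, 0x96, 0x96]

t0 = [0x96, 0x47, 0x47, 0xfb]
t1 = [0x96, 0x96, 0xfb, 0x47]
t2 = [0x47, 0xfb, 0x96, 0x96]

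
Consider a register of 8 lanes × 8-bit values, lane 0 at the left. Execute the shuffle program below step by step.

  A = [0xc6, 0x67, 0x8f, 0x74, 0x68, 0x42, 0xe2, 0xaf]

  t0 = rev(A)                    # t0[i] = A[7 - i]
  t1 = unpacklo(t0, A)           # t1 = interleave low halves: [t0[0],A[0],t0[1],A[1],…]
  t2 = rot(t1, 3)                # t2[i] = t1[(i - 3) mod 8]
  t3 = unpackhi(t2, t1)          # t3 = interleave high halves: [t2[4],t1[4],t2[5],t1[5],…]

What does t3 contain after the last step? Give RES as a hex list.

RES = [0xc6, 0x42, 0xe2, 0x8f, 0x67, 0x68, 0x42, 0x74]

→ t0 |af|e2|42|68|74|8f|67|c6|
→ t1 |af|c6|e2|67|42|8f|68|74|
→ t2 |8f|68|74|af|c6|e2|67|42|
→ t3 |c6|42|e2|8f|67|68|42|74|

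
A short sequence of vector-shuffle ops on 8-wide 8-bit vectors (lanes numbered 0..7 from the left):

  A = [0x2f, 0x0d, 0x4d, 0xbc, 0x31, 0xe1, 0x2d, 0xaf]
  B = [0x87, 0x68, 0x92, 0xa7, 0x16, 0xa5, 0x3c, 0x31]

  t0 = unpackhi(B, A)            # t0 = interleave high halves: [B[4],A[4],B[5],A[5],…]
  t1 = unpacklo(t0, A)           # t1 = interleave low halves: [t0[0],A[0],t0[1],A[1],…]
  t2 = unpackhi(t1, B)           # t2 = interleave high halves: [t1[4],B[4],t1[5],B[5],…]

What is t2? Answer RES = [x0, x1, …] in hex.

RES = [0xa5, 0x16, 0x4d, 0xa5, 0xe1, 0x3c, 0xbc, 0x31]

t0 = [0x16, 0x31, 0xa5, 0xe1, 0x3c, 0x2d, 0x31, 0xaf]
t1 = [0x16, 0x2f, 0x31, 0x0d, 0xa5, 0x4d, 0xe1, 0xbc]
t2 = [0xa5, 0x16, 0x4d, 0xa5, 0xe1, 0x3c, 0xbc, 0x31]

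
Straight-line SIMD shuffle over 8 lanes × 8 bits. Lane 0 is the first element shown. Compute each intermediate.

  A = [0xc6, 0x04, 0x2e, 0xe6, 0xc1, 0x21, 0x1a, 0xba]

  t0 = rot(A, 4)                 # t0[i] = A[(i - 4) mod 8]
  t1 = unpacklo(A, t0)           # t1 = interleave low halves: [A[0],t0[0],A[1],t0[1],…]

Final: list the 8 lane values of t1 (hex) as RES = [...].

  t0: c1 21 1a ba c6 04 2e e6
  t1: c6 c1 04 21 2e 1a e6 ba

RES = [0xc6, 0xc1, 0x04, 0x21, 0x2e, 0x1a, 0xe6, 0xba]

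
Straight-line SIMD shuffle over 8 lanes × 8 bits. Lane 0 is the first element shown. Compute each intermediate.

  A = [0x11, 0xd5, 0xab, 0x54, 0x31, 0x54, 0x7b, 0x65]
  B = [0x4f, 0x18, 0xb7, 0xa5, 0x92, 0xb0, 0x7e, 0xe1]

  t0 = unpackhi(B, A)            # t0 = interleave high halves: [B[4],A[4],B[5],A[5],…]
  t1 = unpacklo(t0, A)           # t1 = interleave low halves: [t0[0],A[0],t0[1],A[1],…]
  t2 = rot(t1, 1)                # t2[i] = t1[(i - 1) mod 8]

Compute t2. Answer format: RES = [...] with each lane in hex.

RES = [ 0x54  0x92  0x11  0x31  0xd5  0xb0  0xab  0x54 ]

→ t0 |92|31|b0|54|7e|7b|e1|65|
→ t1 |92|11|31|d5|b0|ab|54|54|
→ t2 |54|92|11|31|d5|b0|ab|54|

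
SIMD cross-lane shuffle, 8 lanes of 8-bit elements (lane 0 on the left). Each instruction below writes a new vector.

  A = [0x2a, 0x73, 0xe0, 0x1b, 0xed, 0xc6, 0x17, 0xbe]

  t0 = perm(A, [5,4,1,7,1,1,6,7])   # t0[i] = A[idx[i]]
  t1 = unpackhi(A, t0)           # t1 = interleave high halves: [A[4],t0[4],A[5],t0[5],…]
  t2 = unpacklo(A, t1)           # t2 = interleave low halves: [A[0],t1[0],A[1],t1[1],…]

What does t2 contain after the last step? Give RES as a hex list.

RES = [0x2a, 0xed, 0x73, 0x73, 0xe0, 0xc6, 0x1b, 0x73]

→ t0 |c6|ed|73|be|73|73|17|be|
→ t1 |ed|73|c6|73|17|17|be|be|
→ t2 |2a|ed|73|73|e0|c6|1b|73|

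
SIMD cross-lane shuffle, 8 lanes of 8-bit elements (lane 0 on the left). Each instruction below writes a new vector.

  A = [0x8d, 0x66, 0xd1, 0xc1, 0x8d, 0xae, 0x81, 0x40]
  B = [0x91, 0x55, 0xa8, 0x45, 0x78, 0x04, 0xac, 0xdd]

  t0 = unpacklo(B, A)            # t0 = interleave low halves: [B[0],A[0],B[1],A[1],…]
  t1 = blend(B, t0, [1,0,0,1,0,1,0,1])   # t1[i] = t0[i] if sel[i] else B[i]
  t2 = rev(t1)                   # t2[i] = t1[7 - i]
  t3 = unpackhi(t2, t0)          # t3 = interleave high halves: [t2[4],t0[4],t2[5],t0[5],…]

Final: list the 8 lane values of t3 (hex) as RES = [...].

→ t0 |91|8d|55|66|a8|d1|45|c1|
→ t1 |91|55|a8|66|78|d1|ac|c1|
→ t2 |c1|ac|d1|78|66|a8|55|91|
→ t3 |66|a8|a8|d1|55|45|91|c1|

RES = [ 0x66  0xa8  0xa8  0xd1  0x55  0x45  0x91  0xc1 ]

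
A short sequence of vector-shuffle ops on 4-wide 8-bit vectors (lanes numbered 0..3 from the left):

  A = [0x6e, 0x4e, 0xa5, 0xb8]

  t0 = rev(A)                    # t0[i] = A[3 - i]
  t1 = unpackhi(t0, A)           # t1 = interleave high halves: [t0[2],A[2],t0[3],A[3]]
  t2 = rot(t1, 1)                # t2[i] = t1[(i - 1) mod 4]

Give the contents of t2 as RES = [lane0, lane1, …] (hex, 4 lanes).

RES = [ 0xb8  0x4e  0xa5  0x6e ]

  t0: b8 a5 4e 6e
  t1: 4e a5 6e b8
  t2: b8 4e a5 6e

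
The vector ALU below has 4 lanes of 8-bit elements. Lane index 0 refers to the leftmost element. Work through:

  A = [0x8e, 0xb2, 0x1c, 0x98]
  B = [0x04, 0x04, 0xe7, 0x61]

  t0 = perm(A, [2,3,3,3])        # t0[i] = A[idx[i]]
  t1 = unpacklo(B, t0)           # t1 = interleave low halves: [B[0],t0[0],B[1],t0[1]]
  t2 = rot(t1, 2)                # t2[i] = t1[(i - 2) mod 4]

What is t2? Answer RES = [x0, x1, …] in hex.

t0 = [0x1c, 0x98, 0x98, 0x98]
t1 = [0x04, 0x1c, 0x04, 0x98]
t2 = [0x04, 0x98, 0x04, 0x1c]

RES = [ 0x04  0x98  0x04  0x1c ]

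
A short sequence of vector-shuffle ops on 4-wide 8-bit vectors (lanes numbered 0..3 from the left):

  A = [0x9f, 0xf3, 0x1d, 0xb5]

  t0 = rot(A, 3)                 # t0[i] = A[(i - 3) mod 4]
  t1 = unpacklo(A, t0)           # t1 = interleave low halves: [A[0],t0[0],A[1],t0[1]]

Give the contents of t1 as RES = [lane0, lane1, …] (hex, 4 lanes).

t0 = [0xf3, 0x1d, 0xb5, 0x9f]
t1 = [0x9f, 0xf3, 0xf3, 0x1d]

RES = [0x9f, 0xf3, 0xf3, 0x1d]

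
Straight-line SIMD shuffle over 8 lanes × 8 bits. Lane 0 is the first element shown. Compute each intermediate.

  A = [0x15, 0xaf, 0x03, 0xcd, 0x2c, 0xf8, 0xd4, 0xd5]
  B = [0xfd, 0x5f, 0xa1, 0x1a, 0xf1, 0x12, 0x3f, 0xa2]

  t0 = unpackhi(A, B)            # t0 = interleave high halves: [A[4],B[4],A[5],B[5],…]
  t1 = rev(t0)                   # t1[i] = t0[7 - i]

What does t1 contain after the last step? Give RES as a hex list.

t0 = [0x2c, 0xf1, 0xf8, 0x12, 0xd4, 0x3f, 0xd5, 0xa2]
t1 = [0xa2, 0xd5, 0x3f, 0xd4, 0x12, 0xf8, 0xf1, 0x2c]

RES = [ 0xa2  0xd5  0x3f  0xd4  0x12  0xf8  0xf1  0x2c ]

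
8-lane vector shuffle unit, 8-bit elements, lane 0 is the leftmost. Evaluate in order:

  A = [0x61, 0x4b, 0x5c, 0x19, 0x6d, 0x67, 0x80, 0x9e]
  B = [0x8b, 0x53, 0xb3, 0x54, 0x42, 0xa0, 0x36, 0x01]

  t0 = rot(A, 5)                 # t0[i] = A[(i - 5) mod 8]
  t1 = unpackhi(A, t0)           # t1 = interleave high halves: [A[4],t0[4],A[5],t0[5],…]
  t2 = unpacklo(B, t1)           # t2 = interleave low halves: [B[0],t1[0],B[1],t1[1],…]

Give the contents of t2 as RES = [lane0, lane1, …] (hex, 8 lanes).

→ t0 |19|6d|67|80|9e|61|4b|5c|
→ t1 |6d|9e|67|61|80|4b|9e|5c|
→ t2 |8b|6d|53|9e|b3|67|54|61|

RES = [0x8b, 0x6d, 0x53, 0x9e, 0xb3, 0x67, 0x54, 0x61]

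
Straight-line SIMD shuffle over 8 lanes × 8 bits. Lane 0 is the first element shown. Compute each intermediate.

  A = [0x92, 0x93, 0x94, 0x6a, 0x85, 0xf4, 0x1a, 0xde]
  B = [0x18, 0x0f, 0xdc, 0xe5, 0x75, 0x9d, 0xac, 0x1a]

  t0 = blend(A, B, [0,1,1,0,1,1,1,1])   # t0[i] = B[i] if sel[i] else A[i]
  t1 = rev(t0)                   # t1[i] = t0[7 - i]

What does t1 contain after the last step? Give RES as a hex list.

t0 = [0x92, 0x0f, 0xdc, 0x6a, 0x75, 0x9d, 0xac, 0x1a]
t1 = [0x1a, 0xac, 0x9d, 0x75, 0x6a, 0xdc, 0x0f, 0x92]

RES = [0x1a, 0xac, 0x9d, 0x75, 0x6a, 0xdc, 0x0f, 0x92]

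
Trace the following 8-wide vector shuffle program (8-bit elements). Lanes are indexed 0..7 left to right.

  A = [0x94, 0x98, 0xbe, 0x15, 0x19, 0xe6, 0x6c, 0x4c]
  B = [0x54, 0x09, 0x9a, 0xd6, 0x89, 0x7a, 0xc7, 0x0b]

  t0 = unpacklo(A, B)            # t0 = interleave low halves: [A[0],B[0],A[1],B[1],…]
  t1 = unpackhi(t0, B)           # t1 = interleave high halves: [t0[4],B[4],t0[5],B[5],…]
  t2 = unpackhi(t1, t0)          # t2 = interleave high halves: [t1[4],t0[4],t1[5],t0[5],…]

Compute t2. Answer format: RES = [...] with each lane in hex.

  t0: 94 54 98 09 be 9a 15 d6
  t1: be 89 9a 7a 15 c7 d6 0b
  t2: 15 be c7 9a d6 15 0b d6

RES = [ 0x15  0xbe  0xc7  0x9a  0xd6  0x15  0x0b  0xd6 ]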